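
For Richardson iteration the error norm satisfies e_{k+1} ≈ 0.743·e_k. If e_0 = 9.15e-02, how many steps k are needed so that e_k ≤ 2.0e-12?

83

After k steps, e_k ≈ 9.15e-02·0.743^k.
Need 0.743^k ≤ 2.0e-12/9.15e-02 = 2.18579e-11.
k ≥ ln(2.18579e-11)/ln(0.743) = -24.5465/-0.29706 = 82.631.
Smallest integer k = 83.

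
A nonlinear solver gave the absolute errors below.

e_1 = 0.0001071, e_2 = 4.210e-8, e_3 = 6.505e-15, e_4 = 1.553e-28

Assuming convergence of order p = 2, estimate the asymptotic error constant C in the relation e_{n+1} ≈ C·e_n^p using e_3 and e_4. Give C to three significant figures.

C ≈ e_4 / e_3^2
  = 1.553e-28 / (6.505e-15)^2
  = 1.553e-28 / 4.2315e-29 ≈ 3.6701

3.67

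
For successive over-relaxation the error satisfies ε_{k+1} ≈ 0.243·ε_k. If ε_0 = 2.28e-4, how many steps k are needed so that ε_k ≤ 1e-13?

After k steps, ε_k ≈ 2.28e-4·0.243^k.
Need 0.243^k ≤ 1e-13/2.28e-4 = 4.38596e-10.
k ≥ ln(4.38596e-10)/ln(0.243) = -21.5474/-1.41469 = 15.231.
Smallest integer k = 16.

16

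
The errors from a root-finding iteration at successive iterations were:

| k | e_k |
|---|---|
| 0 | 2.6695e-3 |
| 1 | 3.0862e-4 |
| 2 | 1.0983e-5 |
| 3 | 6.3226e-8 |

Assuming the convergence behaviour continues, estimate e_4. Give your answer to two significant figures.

2.2e-11

First estimate the order: p ≈ ln(e_3/e_2) / ln(e_2/e_1) = ln(6.3226e-8/1.0983e-5)/ln(1.0983e-5/3.0862e-4) = ln(0.00575671)/ln(0.0355875) ≈ 1.5461.
Then e_4 ≈ e_3·(e_3/e_2)^p = 6.3226e-8·(0.00575671)^1.5461 = 6.3226e-8·0.000344354 ≈ 2.177e-11.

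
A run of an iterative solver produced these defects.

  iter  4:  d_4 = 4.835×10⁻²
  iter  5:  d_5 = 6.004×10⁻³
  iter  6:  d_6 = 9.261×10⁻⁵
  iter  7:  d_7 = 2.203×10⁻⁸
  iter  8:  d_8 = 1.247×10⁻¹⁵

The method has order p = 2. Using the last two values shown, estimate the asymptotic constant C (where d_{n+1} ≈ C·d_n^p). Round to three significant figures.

C ≈ d_8 / d_7^2
  = 1.247×10⁻¹⁵ / (2.203×10⁻⁸)^2
  = 1.247×10⁻¹⁵ / 4.85321e-16 ≈ 2.5694

2.57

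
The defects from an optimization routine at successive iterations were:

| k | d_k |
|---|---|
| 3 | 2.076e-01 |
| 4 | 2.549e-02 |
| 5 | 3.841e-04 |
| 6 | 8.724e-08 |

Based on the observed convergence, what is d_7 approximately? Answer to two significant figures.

First estimate the order: p ≈ ln(d_6/d_5) / ln(d_5/d_4) = ln(8.724e-08/3.841e-04)/ln(3.841e-04/2.549e-02) = ln(0.000227128)/ln(0.0150687) ≈ 1.9999.
Then d_7 ≈ d_6·(d_6/d_5)^p = 8.724e-08·(0.000227128)^1.9999 = 8.724e-08·5.16304e-08 ≈ 4.504e-15.

4.5e-15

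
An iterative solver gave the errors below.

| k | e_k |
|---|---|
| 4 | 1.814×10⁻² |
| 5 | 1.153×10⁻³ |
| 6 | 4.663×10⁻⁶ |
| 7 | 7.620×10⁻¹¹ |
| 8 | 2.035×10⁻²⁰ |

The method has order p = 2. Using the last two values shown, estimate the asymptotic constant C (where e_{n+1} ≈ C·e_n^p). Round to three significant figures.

3.50

C ≈ e_8 / e_7^2
  = 2.035×10⁻²⁰ / (7.620×10⁻¹¹)^2
  = 2.035×10⁻²⁰ / 5.80644e-21 ≈ 3.5047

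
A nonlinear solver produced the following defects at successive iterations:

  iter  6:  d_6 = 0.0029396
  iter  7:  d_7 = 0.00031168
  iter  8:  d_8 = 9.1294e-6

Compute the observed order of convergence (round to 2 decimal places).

1.57

p ≈ ln(d_8/d_7) / ln(d_7/d_6)
  = ln(9.1294e-6/0.00031168) / ln(0.00031168/0.0029396)
  = ln(0.0292909) / ln(0.106028)
  = -3.53048 / -2.24405 ≈ 1.57326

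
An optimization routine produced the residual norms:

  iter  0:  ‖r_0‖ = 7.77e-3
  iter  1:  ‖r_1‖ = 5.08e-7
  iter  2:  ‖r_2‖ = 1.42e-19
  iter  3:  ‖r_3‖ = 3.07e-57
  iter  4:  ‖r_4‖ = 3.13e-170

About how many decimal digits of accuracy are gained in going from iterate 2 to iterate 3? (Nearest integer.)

38

Digits gained ≈ log₁₀(‖r_2‖/‖r_3‖) = log₁₀(1.42e-19/3.07e-57) = log₁₀(4.62541e+37) ≈ 37.665.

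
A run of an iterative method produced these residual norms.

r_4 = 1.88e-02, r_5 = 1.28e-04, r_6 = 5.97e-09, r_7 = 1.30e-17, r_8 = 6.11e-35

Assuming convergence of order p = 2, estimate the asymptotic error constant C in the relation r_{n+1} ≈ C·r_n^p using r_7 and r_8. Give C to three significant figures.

0.362

C ≈ r_8 / r_7^2
  = 6.11e-35 / (1.30e-17)^2
  = 6.11e-35 / 1.69e-34 ≈ 0.36154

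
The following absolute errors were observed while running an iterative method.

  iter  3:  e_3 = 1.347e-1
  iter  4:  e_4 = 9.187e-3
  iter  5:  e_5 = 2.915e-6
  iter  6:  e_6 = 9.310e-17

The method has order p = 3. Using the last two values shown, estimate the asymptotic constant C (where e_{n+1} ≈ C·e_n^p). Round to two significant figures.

C ≈ e_6 / e_5^3
  = 9.310e-17 / (2.915e-6)^3
  = 9.310e-17 / 2.47694e-17 ≈ 3.7587

3.8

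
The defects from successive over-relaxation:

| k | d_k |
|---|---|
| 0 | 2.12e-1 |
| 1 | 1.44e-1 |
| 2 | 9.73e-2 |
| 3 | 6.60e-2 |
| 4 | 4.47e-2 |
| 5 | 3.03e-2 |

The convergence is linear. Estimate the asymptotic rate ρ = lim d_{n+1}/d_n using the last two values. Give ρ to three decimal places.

0.678

ρ ≈ d_5/d_4 = 3.03e-2/4.47e-2 = 0.67785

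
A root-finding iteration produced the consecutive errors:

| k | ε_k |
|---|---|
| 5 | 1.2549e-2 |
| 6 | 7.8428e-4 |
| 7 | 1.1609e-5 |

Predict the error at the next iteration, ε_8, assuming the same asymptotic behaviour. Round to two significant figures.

1.9e-8

First estimate the order: p ≈ ln(ε_7/ε_6) / ln(ε_6/ε_5) = ln(1.1609e-5/7.8428e-4)/ln(7.8428e-4/1.2549e-2) = ln(0.0148021)/ln(0.0624974) ≈ 1.5195.
Then ε_8 ≈ ε_7·(ε_7/ε_6)^p = 1.1609e-5·(0.0148021)^1.5195 = 1.1609e-5·0.00165885 ≈ 1.926e-08.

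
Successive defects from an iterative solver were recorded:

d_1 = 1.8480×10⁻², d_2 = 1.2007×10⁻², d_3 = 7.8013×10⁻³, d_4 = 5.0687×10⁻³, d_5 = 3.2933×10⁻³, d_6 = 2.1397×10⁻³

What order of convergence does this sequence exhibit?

Consecutive ratios: d_6/d_5 = 2.1397×10⁻³/3.2933×10⁻³ = 0.649713, d_5/d_4 = 3.2933×10⁻³/5.0687×10⁻³ = 0.649733.
p ≈ ln(0.649713)/ln(0.649733) = -0.4312/-0.4312 ≈ 1.00.
So the convergence is linear (order 1).

1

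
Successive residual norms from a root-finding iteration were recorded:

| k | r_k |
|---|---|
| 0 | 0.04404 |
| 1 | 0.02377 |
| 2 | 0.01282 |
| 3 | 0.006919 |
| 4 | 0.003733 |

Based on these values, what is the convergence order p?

Consecutive ratios: r_4/r_3 = 0.003733/0.006919 = 0.539529, r_3/r_2 = 0.006919/0.01282 = 0.539704.
p ≈ ln(0.539529)/ln(0.539704) = -0.6171/-0.6167 ≈ 1.00.
So the convergence is linear (order 1).

1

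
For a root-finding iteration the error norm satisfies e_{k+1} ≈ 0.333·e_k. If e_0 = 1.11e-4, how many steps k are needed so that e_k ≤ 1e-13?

19

After k steps, e_k ≈ 1.11e-4·0.333^k.
Need 0.333^k ≤ 1e-13/1.11e-4 = 9.00901e-10.
k ≥ ln(9.00901e-10)/ln(0.333) = -20.8276/-1.09961 = 18.941.
Smallest integer k = 19.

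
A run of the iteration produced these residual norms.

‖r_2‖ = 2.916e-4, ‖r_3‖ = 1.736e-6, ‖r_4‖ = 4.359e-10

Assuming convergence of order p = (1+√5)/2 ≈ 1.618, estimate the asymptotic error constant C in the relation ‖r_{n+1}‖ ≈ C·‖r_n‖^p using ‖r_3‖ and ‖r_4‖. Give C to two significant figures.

C ≈ ‖r_4‖ / ‖r_3‖^1.618
  = 4.359e-10 / (1.736e-6)^1.618
  = 4.359e-10 / 4.7818e-10 ≈ 0.91158

0.91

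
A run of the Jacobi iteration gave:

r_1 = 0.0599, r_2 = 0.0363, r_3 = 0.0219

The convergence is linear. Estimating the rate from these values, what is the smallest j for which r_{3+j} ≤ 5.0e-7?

22

Rate ρ ≈ r_3/r_2 = 0.0219/0.0363 = 0.6033.
After j more steps, r_{3+j} ≈ 0.0219·ρ^j; need ρ^j ≤ 5.0e-7/0.0219 = 2.28311e-05.
j ≥ ln(2.28311e-05)/ln(0.6033) = -10.6874/-0.50534 = 21.149.
So 22 more iterations are needed.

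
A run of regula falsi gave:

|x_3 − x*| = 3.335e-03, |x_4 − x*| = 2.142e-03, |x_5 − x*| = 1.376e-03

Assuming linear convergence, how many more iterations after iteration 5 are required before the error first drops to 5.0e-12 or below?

Rate ρ ≈ |x_5 − x*|/|x_4 − x*| = 1.376e-03/2.142e-03 = 0.6424.
After j more steps, |x_{5+j} − x*| ≈ 1.376e-03·ρ^j; need ρ^j ≤ 5.0e-12/1.376e-03 = 3.63372e-09.
j ≥ ln(3.63372e-09)/ln(0.6424) = -19.4330/-0.44254 = 43.912.
So 44 more iterations are needed.

44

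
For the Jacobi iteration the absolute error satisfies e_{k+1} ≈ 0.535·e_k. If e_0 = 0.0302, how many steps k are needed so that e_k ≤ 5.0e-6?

After k steps, e_k ≈ 0.0302·0.535^k.
Need 0.535^k ≤ 5.0e-6/0.0302 = 0.000165563.
k ≥ ln(0.000165563)/ln(0.535) = -8.7062/-0.62549 = 13.919.
Smallest integer k = 14.

14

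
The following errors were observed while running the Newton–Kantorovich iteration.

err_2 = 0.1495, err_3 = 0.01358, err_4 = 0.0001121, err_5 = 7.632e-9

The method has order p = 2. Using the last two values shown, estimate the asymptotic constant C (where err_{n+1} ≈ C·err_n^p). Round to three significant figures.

0.607

C ≈ err_5 / err_4^2
  = 7.632e-9 / (0.0001121)^2
  = 7.632e-9 / 1.25664e-08 ≈ 0.60733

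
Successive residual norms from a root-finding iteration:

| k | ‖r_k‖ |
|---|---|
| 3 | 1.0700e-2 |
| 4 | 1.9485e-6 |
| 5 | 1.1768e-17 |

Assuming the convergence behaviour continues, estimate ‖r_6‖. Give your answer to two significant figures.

First estimate the order: p ≈ ln(‖r_5‖/‖r_4‖) / ln(‖r_4‖/‖r_3‖) = ln(1.1768e-17/1.9485e-6)/ln(1.9485e-6/1.0700e-2) = ln(6.03952e-12)/ln(0.000182103) ≈ 3.0000.
Then ‖r_6‖ ≈ ‖r_5‖·(‖r_5‖/‖r_4‖)^p = 1.1768e-17·(6.03952e-12)^3.0000 = 1.1768e-17·2.20296e-34 ≈ 2.592e-51.

2.6e-51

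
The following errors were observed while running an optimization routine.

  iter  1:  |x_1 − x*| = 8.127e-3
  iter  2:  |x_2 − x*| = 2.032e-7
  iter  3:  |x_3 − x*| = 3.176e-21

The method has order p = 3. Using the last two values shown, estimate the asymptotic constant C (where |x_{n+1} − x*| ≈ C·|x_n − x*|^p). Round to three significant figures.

0.379

C ≈ |x_3 − x*| / |x_2 − x*|^3
  = 3.176e-21 / (2.032e-7)^3
  = 3.176e-21 / 8.39018e-21 ≈ 0.37854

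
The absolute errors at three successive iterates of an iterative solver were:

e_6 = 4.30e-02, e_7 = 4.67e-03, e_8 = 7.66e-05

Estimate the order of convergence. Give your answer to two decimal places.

1.85

p ≈ ln(e_8/e_7) / ln(e_7/e_6)
  = ln(7.66e-05/4.67e-03) / ln(4.67e-03/4.30e-02)
  = ln(0.0164026) / ln(0.108605)
  = -4.11032 / -2.22004 ≈ 1.85146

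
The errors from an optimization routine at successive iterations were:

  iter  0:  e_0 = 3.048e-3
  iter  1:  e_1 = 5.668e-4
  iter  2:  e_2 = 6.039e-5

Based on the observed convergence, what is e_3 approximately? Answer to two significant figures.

3.1e-6

First estimate the order: p ≈ ln(e_2/e_1) / ln(e_1/e_0) = ln(6.039e-5/5.668e-4)/ln(5.668e-4/3.048e-3) = ln(0.106546)/ln(0.185958) ≈ 1.3311.
Then e_3 ≈ e_2·(e_2/e_1)^p = 6.039e-5·(0.106546)^1.3311 = 6.039e-5·0.0507639 ≈ 3.066e-06.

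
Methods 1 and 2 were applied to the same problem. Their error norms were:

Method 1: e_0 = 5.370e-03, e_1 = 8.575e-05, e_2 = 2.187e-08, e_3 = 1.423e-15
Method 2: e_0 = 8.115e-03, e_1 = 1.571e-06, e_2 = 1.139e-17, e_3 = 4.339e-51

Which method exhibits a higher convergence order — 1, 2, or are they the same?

Method 1: p ≈ ln(1.423e-15/2.187e-08)/ln(2.187e-08/8.575e-05) ≈ 2.00.
Method 2: p ≈ ln(4.339e-51/1.139e-17)/ln(1.139e-17/1.571e-06) ≈ 3.00.
Method 2 has the higher order (≈3.0 vs ≈2.0).

2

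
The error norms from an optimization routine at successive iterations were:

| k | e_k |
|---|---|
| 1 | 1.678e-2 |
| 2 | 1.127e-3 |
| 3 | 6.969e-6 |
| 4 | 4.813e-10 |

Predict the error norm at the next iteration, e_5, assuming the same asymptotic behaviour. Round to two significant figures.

7.0e-18

First estimate the order: p ≈ ln(e_4/e_3) / ln(e_3/e_2) = ln(4.813e-10/6.969e-6)/ln(6.969e-6/1.127e-3) = ln(6.9063e-05)/ln(0.00618367) ≈ 1.8838.
Then e_5 ≈ e_4·(e_4/e_3)^p = 4.813e-10·(6.9063e-05)^1.8838 = 4.813e-10·1.45201e-08 ≈ 6.989e-18.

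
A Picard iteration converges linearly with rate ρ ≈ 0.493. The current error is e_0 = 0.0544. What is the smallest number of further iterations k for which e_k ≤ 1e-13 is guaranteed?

After k steps, e_k ≈ 0.0544·0.493^k.
Need 0.493^k ≤ 1e-13/0.0544 = 1.83824e-12.
k ≥ ln(1.83824e-12)/ln(0.493) = -27.0222/-0.70725 = 38.207.
Smallest integer k = 39.

39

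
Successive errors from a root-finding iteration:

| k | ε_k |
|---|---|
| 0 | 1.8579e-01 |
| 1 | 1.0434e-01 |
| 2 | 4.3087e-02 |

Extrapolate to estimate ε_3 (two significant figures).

First estimate the order: p ≈ ln(ε_2/ε_1) / ln(ε_1/ε_0) = ln(4.3087e-02/1.0434e-01)/ln(1.0434e-01/1.8579e-01) = ln(0.412948)/ln(0.561602) ≈ 1.5329.
Then ε_3 ≈ ε_2·(ε_2/ε_1)^p = 4.3087e-02·(0.412948)^1.5329 = 4.3087e-02·0.257754 ≈ 0.01111.

1.1e-2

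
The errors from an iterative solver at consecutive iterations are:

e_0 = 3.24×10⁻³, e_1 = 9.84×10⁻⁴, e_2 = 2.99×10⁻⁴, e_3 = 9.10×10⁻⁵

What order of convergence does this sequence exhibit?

Consecutive ratios: e_3/e_2 = 9.10×10⁻⁵/2.99×10⁻⁴ = 0.304348, e_2/e_1 = 2.99×10⁻⁴/9.84×10⁻⁴ = 0.303862.
p ≈ ln(0.304348)/ln(0.303862) = -1.1896/-1.1912 ≈ 1.00.
So the convergence is linear (order 1).

1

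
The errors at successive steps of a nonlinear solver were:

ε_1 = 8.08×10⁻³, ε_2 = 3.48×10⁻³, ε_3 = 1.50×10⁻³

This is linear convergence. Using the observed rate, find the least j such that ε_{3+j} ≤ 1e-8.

15

Rate ρ ≈ ε_3/ε_2 = 1.50×10⁻³/3.48×10⁻³ = 0.4310.
After j more steps, ε_{3+j} ≈ 1.50×10⁻³·ρ^j; need ρ^j ≤ 1e-8/1.50×10⁻³ = 6.66667e-06.
j ≥ ln(6.66667e-06)/ln(0.4310) = -11.9184/-0.84165 = 14.161.
So 15 more iterations are needed.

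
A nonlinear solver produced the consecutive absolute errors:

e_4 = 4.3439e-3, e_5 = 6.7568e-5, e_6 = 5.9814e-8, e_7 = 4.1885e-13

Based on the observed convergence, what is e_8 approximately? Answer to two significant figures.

First estimate the order: p ≈ ln(e_7/e_6) / ln(e_6/e_5) = ln(4.1885e-13/5.9814e-8)/ln(5.9814e-8/6.7568e-5) = ln(7.00254e-06)/ln(0.000885242) ≈ 1.6885.
Then e_8 ≈ e_7·(e_7/e_6)^p = 4.1885e-13·(7.00254e-06)^1.6885 = 4.1885e-13·1.97794e-09 ≈ 8.285e-22.

8.3e-22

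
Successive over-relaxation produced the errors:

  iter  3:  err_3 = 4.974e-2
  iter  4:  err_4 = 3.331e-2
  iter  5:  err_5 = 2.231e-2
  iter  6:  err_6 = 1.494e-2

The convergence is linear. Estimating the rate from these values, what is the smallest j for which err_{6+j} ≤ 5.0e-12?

55

Rate ρ ≈ err_6/err_5 = 1.494e-2/2.231e-2 = 0.6697.
After j more steps, err_{6+j} ≈ 1.494e-2·ρ^j; need ρ^j ≤ 5.0e-12/1.494e-2 = 3.34672e-10.
j ≥ ln(3.34672e-10)/ln(0.6697) = -21.8179/-0.40093 = 54.418.
So 55 more iterations are needed.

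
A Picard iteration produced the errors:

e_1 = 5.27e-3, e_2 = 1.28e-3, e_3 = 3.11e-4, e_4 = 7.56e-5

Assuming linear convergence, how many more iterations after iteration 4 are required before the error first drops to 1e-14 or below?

17

Rate ρ ≈ e_4/e_3 = 7.56e-5/3.11e-4 = 0.2431.
After j more steps, e_{4+j} ≈ 7.56e-5·ρ^j; need ρ^j ≤ 1e-14/7.56e-5 = 1.32275e-10.
j ≥ ln(1.32275e-10)/ln(0.2431) = -22.7461/-1.41428 = 16.083.
So 17 more iterations are needed.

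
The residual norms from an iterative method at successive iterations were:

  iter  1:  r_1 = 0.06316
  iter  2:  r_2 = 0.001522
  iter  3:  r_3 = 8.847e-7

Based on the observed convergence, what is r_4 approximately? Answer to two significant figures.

3.0e-13

First estimate the order: p ≈ ln(r_3/r_2) / ln(r_2/r_1) = ln(8.847e-7/0.001522)/ln(0.001522/0.06316) = ln(0.000581275)/ln(0.0240975) ≈ 1.9997.
Then r_4 ≈ r_3·(r_3/r_2)^p = 8.847e-7·(0.000581275)^1.9997 = 8.847e-7·3.38637e-07 ≈ 2.996e-13.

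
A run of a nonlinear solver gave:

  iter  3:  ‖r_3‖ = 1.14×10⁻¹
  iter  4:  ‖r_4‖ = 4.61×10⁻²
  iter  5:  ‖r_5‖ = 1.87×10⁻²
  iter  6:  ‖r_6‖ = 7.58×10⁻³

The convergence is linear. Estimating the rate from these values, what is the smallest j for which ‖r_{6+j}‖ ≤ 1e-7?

Rate ρ ≈ ‖r_6‖/‖r_5‖ = 7.58×10⁻³/1.87×10⁻² = 0.4053.
After j more steps, ‖r_{6+j}‖ ≈ 7.58×10⁻³·ρ^j; need ρ^j ≤ 1e-7/7.58×10⁻³ = 1.31926e-05.
j ≥ ln(1.31926e-05)/ln(0.4053) = -11.2359/-0.90313 = 12.441.
So 13 more iterations are needed.

13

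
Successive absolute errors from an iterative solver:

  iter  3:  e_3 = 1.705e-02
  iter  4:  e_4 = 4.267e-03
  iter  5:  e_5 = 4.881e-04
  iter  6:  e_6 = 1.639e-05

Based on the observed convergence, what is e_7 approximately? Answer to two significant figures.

First estimate the order: p ≈ ln(e_6/e_5) / ln(e_5/e_4) = ln(1.639e-05/4.881e-04)/ln(4.881e-04/4.267e-03) = ln(0.0335792)/ln(0.11439) ≈ 1.5653.
Then e_7 ≈ e_6·(e_6/e_5)^p = 1.639e-05·(0.0335792)^1.5653 = 1.639e-05·0.00493012 ≈ 8.08e-08.

8.1e-8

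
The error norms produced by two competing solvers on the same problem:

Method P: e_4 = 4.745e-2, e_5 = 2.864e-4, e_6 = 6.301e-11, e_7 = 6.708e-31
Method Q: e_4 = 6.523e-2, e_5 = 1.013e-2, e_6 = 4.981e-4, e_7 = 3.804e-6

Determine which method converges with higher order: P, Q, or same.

P

Method P: p ≈ ln(6.708e-31/6.301e-11)/ln(6.301e-11/2.864e-4) ≈ 3.00.
Method Q: p ≈ ln(3.804e-6/4.981e-4)/ln(4.981e-4/1.013e-2) ≈ 1.62.
Method P has the higher order (≈3.0 vs ≈1.6).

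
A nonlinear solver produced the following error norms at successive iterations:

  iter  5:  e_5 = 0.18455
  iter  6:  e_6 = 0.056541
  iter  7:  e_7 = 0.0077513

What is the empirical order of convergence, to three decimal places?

1.680

p ≈ ln(e_7/e_6) / ln(e_6/e_5)
  = ln(0.0077513/0.056541) / ln(0.056541/0.18455)
  = ln(0.137092) / ln(0.306372)
  = -1.987103 / -1.182955 ≈ 1.679779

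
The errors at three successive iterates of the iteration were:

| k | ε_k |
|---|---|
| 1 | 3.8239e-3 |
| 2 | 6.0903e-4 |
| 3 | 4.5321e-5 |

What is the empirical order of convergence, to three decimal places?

p ≈ ln(ε_3/ε_2) / ln(ε_2/ε_1)
  = ln(4.5321e-5/6.0903e-4) / ln(6.0903e-4/3.8239e-3)
  = ln(0.0744151) / ln(0.159269)
  = -2.598096 / -1.837161 ≈ 1.414191

1.414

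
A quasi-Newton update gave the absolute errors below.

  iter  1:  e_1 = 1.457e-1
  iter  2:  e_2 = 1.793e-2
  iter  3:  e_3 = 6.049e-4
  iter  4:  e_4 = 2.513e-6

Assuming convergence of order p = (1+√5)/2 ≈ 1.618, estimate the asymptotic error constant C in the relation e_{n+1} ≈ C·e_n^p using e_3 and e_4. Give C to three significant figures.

C ≈ e_4 / e_3^1.618
  = 2.513e-6 / (6.049e-4)^1.618
  = 2.513e-6 / 6.20532e-06 ≈ 0.40498

0.405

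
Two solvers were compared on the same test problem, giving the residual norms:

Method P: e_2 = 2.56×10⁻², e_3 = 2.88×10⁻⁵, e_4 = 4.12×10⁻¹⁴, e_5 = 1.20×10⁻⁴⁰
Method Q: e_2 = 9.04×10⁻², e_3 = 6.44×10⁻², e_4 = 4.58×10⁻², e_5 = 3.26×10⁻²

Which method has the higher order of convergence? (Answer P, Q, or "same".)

Method P: p ≈ ln(1.20×10⁻⁴⁰/4.12×10⁻¹⁴)/ln(4.12×10⁻¹⁴/2.88×10⁻⁵) ≈ 3.00.
Method Q: p ≈ ln(3.26×10⁻²/4.58×10⁻²)/ln(4.58×10⁻²/6.44×10⁻²) ≈ 1.00.
Method P has the higher order (≈3.0 vs ≈1.0).

P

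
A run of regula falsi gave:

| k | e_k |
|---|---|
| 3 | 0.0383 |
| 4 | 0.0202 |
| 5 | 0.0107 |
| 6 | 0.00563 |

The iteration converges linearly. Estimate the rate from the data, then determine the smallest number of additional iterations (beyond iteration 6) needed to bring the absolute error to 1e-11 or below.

32

Rate ρ ≈ e_6/e_5 = 0.00563/0.0107 = 0.5262.
After j more steps, e_{6+j} ≈ 0.00563·ρ^j; need ρ^j ≤ 1e-11/0.00563 = 1.7762e-09.
j ≥ ln(1.7762e-09)/ln(0.5262) = -20.1488/-0.64207 = 31.381.
So 32 more iterations are needed.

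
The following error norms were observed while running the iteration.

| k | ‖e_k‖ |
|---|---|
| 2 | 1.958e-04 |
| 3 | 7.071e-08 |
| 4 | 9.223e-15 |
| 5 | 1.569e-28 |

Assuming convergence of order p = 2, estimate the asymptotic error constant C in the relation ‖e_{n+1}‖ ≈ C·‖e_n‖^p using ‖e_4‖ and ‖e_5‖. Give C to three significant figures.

1.84

C ≈ ‖e_5‖ / ‖e_4‖^2
  = 1.569e-28 / (9.223e-15)^2
  = 1.569e-28 / 8.50637e-29 ≈ 1.8445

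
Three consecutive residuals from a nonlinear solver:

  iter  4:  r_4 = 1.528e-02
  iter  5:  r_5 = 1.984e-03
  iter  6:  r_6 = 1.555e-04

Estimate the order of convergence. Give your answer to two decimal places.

p ≈ ln(r_6/r_5) / ln(r_5/r_4)
  = ln(1.555e-04/1.984e-03) / ln(1.984e-03/1.528e-02)
  = ln(0.078377) / ln(0.129843)
  = -2.54622 / -2.04143 ≈ 1.24727

1.25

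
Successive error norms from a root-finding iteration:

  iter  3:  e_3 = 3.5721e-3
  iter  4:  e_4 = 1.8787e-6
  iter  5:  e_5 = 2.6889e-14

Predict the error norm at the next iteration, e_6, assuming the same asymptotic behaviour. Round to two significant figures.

First estimate the order: p ≈ ln(e_5/e_4) / ln(e_4/e_3) = ln(2.6889e-14/1.8787e-6)/ln(1.8787e-6/3.5721e-3) = ln(1.43126e-08)/ln(0.000525937) ≈ 2.3922.
Then e_6 ≈ e_5·(e_5/e_4)^p = 2.6889e-14·(1.43126e-08)^2.3922 = 2.6889e-14·1.71755e-19 ≈ 4.618e-33.

4.6e-33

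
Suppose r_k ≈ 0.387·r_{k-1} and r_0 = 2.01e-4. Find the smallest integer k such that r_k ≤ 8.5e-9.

11

After k steps, r_k ≈ 2.01e-4·0.387^k.
Need 0.387^k ≤ 8.5e-9/2.01e-4 = 4.22886e-05.
k ≥ ln(4.22886e-05)/ln(0.387) = -10.0710/-0.94933 = 10.609.
Smallest integer k = 11.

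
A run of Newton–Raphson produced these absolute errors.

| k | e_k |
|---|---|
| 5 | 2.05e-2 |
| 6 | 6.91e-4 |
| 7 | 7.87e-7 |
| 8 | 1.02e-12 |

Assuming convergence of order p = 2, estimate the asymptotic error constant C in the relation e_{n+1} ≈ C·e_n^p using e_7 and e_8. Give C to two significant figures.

1.6

C ≈ e_8 / e_7^2
  = 1.02e-12 / (7.87e-7)^2
  = 1.02e-12 / 6.19369e-13 ≈ 1.6468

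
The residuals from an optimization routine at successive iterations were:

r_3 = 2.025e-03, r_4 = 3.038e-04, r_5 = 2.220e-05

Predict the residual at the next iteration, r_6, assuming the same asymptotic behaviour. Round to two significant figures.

6.0e-7

First estimate the order: p ≈ ln(r_5/r_4) / ln(r_4/r_3) = ln(2.220e-05/3.038e-04)/ln(3.038e-04/2.025e-03) = ln(0.0730744)/ln(0.150025) ≈ 1.3792.
Then r_6 ≈ r_5·(r_5/r_4)^p = 2.220e-05·(0.0730744)^1.3792 = 2.220e-05·0.027096 ≈ 6.015e-07.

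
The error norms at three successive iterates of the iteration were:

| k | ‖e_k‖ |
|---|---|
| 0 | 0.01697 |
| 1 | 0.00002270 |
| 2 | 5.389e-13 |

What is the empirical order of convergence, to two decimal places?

p ≈ ln(‖e_2‖/‖e_1‖) / ln(‖e_1‖/‖e_0‖)
  = ln(5.389e-13/0.00002270) / ln(0.00002270/0.01697)
  = ln(2.37401e-08) / ln(0.00133765)
  = -17.55610 / -6.61684 ≈ 2.65325

2.65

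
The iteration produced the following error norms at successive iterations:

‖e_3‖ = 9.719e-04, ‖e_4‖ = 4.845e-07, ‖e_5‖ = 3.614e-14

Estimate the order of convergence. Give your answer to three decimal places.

2.158

p ≈ ln(‖e_5‖/‖e_4‖) / ln(‖e_4‖/‖e_3‖)
  = ln(3.614e-14/4.845e-07) / ln(4.845e-07/9.719e-04)
  = ln(7.45924e-08) / ln(0.000498508)
  = -16.411227 / -7.603891 ≈ 2.158267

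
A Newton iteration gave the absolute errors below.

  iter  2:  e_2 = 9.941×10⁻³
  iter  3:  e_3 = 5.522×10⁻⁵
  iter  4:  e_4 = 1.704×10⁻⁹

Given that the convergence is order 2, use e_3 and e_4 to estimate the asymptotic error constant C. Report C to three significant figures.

C ≈ e_4 / e_3^2
  = 1.704×10⁻⁹ / (5.522×10⁻⁵)^2
  = 1.704×10⁻⁹ / 3.04925e-09 ≈ 0.55883

0.559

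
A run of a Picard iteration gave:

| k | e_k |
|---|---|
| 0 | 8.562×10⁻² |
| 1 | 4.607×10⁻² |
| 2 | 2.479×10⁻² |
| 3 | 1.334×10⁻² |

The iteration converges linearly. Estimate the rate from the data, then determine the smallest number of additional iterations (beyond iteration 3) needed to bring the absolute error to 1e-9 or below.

27

Rate ρ ≈ e_3/e_2 = 1.334×10⁻²/2.479×10⁻² = 0.5381.
After j more steps, e_{3+j} ≈ 1.334×10⁻²·ρ^j; need ρ^j ≤ 1e-9/1.334×10⁻² = 7.49625e-08.
j ≥ ln(7.49625e-08)/ln(0.5381) = -16.4063/-0.61971 = 26.474.
So 27 more iterations are needed.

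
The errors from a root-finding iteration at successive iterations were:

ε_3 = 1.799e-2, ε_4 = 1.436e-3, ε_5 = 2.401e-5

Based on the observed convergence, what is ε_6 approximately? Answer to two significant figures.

First estimate the order: p ≈ ln(ε_5/ε_4) / ln(ε_4/ε_3) = ln(2.401e-5/1.436e-3)/ln(1.436e-3/1.799e-2) = ln(0.0167201)/ln(0.0798221) ≈ 1.6184.
Then ε_6 ≈ ε_5·(ε_5/ε_4)^p = 2.401e-5·(0.0167201)^1.6184 = 2.401e-5·0.00133196 ≈ 3.198e-08.

3.2e-8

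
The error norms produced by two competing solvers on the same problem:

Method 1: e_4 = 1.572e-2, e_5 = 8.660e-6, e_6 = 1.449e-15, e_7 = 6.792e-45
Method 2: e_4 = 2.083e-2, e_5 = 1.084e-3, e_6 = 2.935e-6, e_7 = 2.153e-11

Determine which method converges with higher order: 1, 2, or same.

1

Method 1: p ≈ ln(6.792e-45/1.449e-15)/ln(1.449e-15/8.660e-6) ≈ 3.00.
Method 2: p ≈ ln(2.153e-11/2.935e-6)/ln(2.935e-6/1.084e-3) ≈ 2.00.
Method 1 has the higher order (≈3.0 vs ≈2.0).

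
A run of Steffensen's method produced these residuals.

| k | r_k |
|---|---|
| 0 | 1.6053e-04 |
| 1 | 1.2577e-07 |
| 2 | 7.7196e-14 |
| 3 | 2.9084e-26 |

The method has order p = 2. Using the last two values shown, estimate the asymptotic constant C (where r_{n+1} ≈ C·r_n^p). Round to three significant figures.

4.88

C ≈ r_3 / r_2^2
  = 2.9084e-26 / (7.7196e-14)^2
  = 2.9084e-26 / 5.95922e-27 ≈ 4.8805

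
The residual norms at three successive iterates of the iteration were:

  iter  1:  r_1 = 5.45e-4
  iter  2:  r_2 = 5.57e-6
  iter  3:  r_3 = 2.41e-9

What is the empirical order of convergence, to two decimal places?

p ≈ ln(r_3/r_2) / ln(r_2/r_1)
  = ln(2.41e-9/5.57e-6) / ln(5.57e-6/5.45e-4)
  = ln(0.000432675) / ln(0.0102202)
  = -7.74552 / -4.58339 ≈ 1.68991

1.69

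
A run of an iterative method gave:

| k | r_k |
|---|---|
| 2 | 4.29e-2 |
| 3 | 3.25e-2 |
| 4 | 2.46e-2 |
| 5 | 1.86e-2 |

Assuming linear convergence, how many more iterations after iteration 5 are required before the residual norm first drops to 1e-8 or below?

Rate ρ ≈ r_5/r_4 = 1.86e-2/2.46e-2 = 0.7561.
After j more steps, r_{5+j} ≈ 1.86e-2·ρ^j; need ρ^j ≤ 1e-8/1.86e-2 = 5.37634e-07.
j ≥ ln(5.37634e-07)/ln(0.7561) = -14.4361/-0.27958 = 51.635.
So 52 more iterations are needed.

52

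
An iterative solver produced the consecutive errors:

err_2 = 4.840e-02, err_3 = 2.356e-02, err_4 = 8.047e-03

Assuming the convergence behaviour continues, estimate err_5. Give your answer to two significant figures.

1.6e-3

First estimate the order: p ≈ ln(err_4/err_3) / ln(err_3/err_2) = ln(8.047e-03/2.356e-02)/ln(2.356e-02/4.840e-02) = ln(0.341553)/ln(0.486777) ≈ 1.4921.
Then err_5 ≈ err_4·(err_4/err_3)^p = 8.047e-03·(0.341553)^1.4921 = 8.047e-03·0.201313 ≈ 0.00162.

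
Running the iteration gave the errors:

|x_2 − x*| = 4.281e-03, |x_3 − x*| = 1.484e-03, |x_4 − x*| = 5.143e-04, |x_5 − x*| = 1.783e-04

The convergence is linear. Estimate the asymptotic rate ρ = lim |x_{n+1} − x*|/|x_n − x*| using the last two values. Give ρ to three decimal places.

0.347

ρ ≈ |x_5 − x*|/|x_4 − x*| = 1.783e-04/5.143e-04 = 0.34668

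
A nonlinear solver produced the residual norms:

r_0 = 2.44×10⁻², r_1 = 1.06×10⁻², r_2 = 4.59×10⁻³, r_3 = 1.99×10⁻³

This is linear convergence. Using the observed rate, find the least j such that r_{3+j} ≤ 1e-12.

Rate ρ ≈ r_3/r_2 = 1.99×10⁻³/4.59×10⁻³ = 0.4336.
After j more steps, r_{3+j} ≈ 1.99×10⁻³·ρ^j; need ρ^j ≤ 1e-12/1.99×10⁻³ = 5.02513e-10.
j ≥ ln(5.02513e-10)/ln(0.4336) = -21.4114/-0.83563 = 25.623.
So 26 more iterations are needed.

26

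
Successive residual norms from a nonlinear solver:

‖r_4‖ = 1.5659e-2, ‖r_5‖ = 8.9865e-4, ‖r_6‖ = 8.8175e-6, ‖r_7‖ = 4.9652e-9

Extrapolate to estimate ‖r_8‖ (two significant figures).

2.7e-14

First estimate the order: p ≈ ln(‖r_7‖/‖r_6‖) / ln(‖r_6‖/‖r_5‖) = ln(4.9652e-9/8.8175e-6)/ln(8.8175e-6/8.9865e-4) = ln(0.000563107)/ln(0.00981194) ≈ 1.6180.
Then ‖r_8‖ ≈ ‖r_7‖·(‖r_7‖/‖r_6‖)^p = 4.9652e-9·(0.000563107)^1.6180 = 4.9652e-9·5.52658e-06 ≈ 2.744e-14.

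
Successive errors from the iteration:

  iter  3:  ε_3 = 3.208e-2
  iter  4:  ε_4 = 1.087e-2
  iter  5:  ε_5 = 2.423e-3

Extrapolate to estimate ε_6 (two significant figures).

First estimate the order: p ≈ ln(ε_5/ε_4) / ln(ε_4/ε_3) = ln(2.423e-3/1.087e-2)/ln(1.087e-2/3.208e-2) = ln(0.222907)/ln(0.33884) ≈ 1.3870.
Then ε_6 ≈ ε_5·(ε_5/ε_4)^p = 2.423e-3·(0.222907)^1.3870 = 2.423e-3·0.124695 ≈ 0.0003021.

3.0e-4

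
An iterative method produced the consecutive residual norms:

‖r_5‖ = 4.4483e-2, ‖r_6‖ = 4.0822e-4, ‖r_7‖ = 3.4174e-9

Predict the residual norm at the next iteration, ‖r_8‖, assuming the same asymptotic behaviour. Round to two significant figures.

First estimate the order: p ≈ ln(‖r_7‖/‖r_6‖) / ln(‖r_6‖/‖r_5‖) = ln(3.4174e-9/4.0822e-4)/ln(4.0822e-4/4.4483e-2) = ln(8.37147e-06)/ln(0.00917699) ≈ 2.4921.
Then ‖r_8‖ ≈ ‖r_7‖·(‖r_7‖/‖r_6‖)^p = 3.4174e-9·(8.37147e-06)^2.4921 = 3.4174e-9·2.22389e-13 ≈ 7.6e-22.

7.6e-22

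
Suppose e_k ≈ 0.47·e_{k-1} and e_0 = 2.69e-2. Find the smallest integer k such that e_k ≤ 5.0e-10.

After k steps, e_k ≈ 2.69e-2·0.47^k.
Need 0.47^k ≤ 5.0e-10/2.69e-2 = 1.85874e-08.
k ≥ ln(1.85874e-08)/ln(0.47) = -17.8008/-0.75502 = 23.577.
Smallest integer k = 24.

24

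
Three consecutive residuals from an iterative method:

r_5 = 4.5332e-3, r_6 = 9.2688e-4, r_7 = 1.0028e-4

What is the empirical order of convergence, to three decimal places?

1.401

p ≈ ln(r_7/r_6) / ln(r_6/r_5)
  = ln(1.0028e-4/9.2688e-4) / ln(9.2688e-4/4.5332e-3)
  = ln(0.108191) / ln(0.204465)
  = -2.223857 / -1.587358 ≈ 1.400980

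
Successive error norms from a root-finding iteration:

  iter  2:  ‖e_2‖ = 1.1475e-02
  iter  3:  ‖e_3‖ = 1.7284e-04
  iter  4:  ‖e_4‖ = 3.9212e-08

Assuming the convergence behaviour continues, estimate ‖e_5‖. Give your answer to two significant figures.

First estimate the order: p ≈ ln(‖e_4‖/‖e_3‖) / ln(‖e_3‖/‖e_2‖) = ln(3.9212e-08/1.7284e-04)/ln(1.7284e-04/1.1475e-02) = ln(0.000226869)/ln(0.0150623) ≈ 2.0000.
Then ‖e_5‖ ≈ ‖e_4‖·(‖e_4‖/‖e_3‖)^p = 3.9212e-08·(0.000226869)^2.0000 = 3.9212e-08·5.14695e-08 ≈ 2.018e-15.

2.0e-15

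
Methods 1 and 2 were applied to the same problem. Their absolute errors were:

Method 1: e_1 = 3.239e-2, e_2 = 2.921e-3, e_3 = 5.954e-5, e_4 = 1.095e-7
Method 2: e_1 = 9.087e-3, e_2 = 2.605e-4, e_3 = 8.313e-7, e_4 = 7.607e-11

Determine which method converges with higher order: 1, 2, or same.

same

Method 1: p ≈ ln(1.095e-7/5.954e-5)/ln(5.954e-5/2.921e-3) ≈ 1.62.
Method 2: p ≈ ln(7.607e-11/8.313e-7)/ln(8.313e-7/2.605e-4) ≈ 1.62.
Both orders ≈ 1.6 — effectively the same.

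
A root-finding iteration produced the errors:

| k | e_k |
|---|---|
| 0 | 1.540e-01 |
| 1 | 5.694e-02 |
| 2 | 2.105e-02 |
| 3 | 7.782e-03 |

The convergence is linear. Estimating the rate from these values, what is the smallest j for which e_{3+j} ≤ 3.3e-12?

Rate ρ ≈ e_3/e_2 = 7.782e-03/2.105e-02 = 0.3697.
After j more steps, e_{3+j} ≈ 7.782e-03·ρ^j; need ρ^j ≤ 3.3e-12/7.782e-03 = 4.24056e-10.
j ≥ ln(4.24056e-10)/ln(0.3697) = -21.5812/-0.99506 = 21.688.
So 22 more iterations are needed.

22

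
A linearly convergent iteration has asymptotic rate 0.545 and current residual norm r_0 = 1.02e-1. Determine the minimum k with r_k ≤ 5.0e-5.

After k steps, r_k ≈ 1.02e-1·0.545^k.
Need 0.545^k ≤ 5.0e-5/1.02e-1 = 0.000490196.
k ≥ ln(0.000490196)/ln(0.545) = -7.6207/-0.60697 = 12.555.
Smallest integer k = 13.

13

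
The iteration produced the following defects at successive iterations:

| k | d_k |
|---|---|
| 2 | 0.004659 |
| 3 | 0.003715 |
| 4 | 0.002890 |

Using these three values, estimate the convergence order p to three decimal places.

1.109

p ≈ ln(d_4/d_3) / ln(d_3/d_2)
  = ln(0.002890/0.003715) / ln(0.003715/0.004659)
  = ln(0.777927) / ln(0.797381)
  = -0.251123 / -0.226423 ≈ 1.109088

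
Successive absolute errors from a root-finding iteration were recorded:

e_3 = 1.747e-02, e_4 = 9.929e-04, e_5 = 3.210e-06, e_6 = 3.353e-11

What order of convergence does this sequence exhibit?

2

Consecutive ratios: e_6/e_5 = 3.353e-11/3.210e-06 = 1.04455e-05, e_5/e_4 = 3.210e-06/9.929e-04 = 0.00323295.
p ≈ ln(1.04455e-05)/ln(0.00323295) = -11.4693/-5.7344 ≈ 2.00.
So the convergence is quadratic (order 2).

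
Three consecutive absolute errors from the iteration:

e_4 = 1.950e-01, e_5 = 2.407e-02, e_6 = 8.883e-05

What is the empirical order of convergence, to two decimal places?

2.68

p ≈ ln(e_6/e_5) / ln(e_5/e_4)
  = ln(8.883e-05/2.407e-02) / ln(2.407e-02/1.950e-01)
  = ln(0.00369049) / ln(0.123436)
  = -5.60200 / -2.09203 ≈ 2.67778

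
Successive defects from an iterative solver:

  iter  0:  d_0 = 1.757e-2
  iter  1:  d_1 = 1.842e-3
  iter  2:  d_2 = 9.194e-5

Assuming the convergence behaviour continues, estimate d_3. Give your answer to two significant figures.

First estimate the order: p ≈ ln(d_2/d_1) / ln(d_1/d_0) = ln(9.194e-5/1.842e-3)/ln(1.842e-3/1.757e-2) = ln(0.0499131)/ln(0.104838) ≈ 1.3291.
Then d_3 ≈ d_2·(d_2/d_1)^p = 9.194e-5·(0.0499131)^1.3291 = 9.194e-5·0.0186122 ≈ 1.711e-06.

1.7e-6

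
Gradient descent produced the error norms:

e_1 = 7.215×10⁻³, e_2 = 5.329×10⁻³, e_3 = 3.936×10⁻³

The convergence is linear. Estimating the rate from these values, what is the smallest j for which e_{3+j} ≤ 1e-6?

Rate ρ ≈ e_3/e_2 = 3.936×10⁻³/5.329×10⁻³ = 0.7386.
After j more steps, e_{3+j} ≈ 3.936×10⁻³·ρ^j; need ρ^j ≤ 1e-6/3.936×10⁻³ = 0.000254065.
j ≥ ln(0.000254065)/ln(0.7386) = -8.2779/-0.30300 = 27.320.
So 28 more iterations are needed.

28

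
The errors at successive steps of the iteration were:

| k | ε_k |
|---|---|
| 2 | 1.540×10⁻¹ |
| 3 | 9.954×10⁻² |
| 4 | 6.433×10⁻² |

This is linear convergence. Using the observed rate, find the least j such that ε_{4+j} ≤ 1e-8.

Rate ρ ≈ ε_4/ε_3 = 6.433×10⁻²/9.954×10⁻² = 0.6463.
After j more steps, ε_{4+j} ≈ 6.433×10⁻²·ρ^j; need ρ^j ≤ 1e-8/6.433×10⁻² = 1.55448e-07.
j ≥ ln(1.55448e-07)/ln(0.6463) = -15.6770/-0.43649 = 35.916.
So 36 more iterations are needed.

36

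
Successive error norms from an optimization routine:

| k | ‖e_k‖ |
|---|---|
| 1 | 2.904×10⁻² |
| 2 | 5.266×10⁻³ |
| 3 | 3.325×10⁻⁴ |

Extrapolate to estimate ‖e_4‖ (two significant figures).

First estimate the order: p ≈ ln(‖e_3‖/‖e_2‖) / ln(‖e_2‖/‖e_1‖) = ln(3.325×10⁻⁴/5.266×10⁻³)/ln(5.266×10⁻³/2.904×10⁻²) = ln(0.0631409)/ln(0.181336) ≈ 1.6179.
Then ‖e_4‖ ≈ ‖e_3‖·(‖e_3‖/‖e_2‖)^p = 3.325×10⁻⁴·(0.0631409)^1.6179 = 3.325×10⁻⁴·0.0114557 ≈ 3.809e-06.

3.8e-6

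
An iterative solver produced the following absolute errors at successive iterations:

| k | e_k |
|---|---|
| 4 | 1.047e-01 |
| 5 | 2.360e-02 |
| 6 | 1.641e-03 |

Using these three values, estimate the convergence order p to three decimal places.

p ≈ ln(e_6/e_5) / ln(e_5/e_4)
  = ln(1.641e-03/2.360e-02) / ln(2.360e-02/1.047e-01)
  = ln(0.0695339) / ln(0.225406)
  = -2.665941 / -1.489852 ≈ 1.789400

1.789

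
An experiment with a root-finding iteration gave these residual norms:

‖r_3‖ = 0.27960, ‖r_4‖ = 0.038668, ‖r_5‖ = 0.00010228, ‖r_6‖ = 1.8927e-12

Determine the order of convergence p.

Consecutive ratios: ‖r_6‖/‖r_5‖ = 1.8927e-12/0.00010228 = 1.85051e-08, ‖r_5‖/‖r_4‖ = 0.00010228/0.038668 = 0.00264508.
p ≈ ln(1.85051e-08)/ln(0.00264508) = -17.8052/-5.9351 ≈ 3.00.
So the convergence is cubic (order 3).

3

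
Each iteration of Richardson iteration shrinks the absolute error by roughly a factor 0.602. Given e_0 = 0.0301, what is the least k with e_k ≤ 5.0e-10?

After k steps, e_k ≈ 0.0301·0.602^k.
Need 0.602^k ≤ 5.0e-10/0.0301 = 1.66113e-08.
k ≥ ln(1.66113e-08)/ln(0.602) = -17.9132/-0.50750 = 35.297.
Smallest integer k = 36.

36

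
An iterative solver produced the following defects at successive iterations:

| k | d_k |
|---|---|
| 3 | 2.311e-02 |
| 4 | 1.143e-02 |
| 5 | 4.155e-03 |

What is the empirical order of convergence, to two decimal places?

1.44

p ≈ ln(d_5/d_4) / ln(d_4/d_3)
  = ln(4.155e-03/1.143e-02) / ln(1.143e-02/2.311e-02)
  = ln(0.363517) / ln(0.494591)
  = -1.01193 / -0.70402 ≈ 1.43736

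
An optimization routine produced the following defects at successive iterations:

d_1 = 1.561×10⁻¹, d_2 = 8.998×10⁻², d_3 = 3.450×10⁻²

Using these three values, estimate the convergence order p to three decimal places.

1.740

p ≈ ln(d_3/d_2) / ln(d_2/d_1)
  = ln(3.450×10⁻²/8.998×10⁻²) / ln(8.998×10⁻²/1.561×10⁻¹)
  = ln(0.383419) / ln(0.576425)
  = -0.958627 / -0.550910 ≈ 1.740079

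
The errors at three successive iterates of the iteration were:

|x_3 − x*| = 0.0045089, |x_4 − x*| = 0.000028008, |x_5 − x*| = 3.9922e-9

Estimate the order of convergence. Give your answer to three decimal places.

p ≈ ln(|x_5 − x*|/|x_4 − x*|) / ln(|x_4 − x*|/|x_3 − x*|)
  = ln(3.9922e-9/0.000028008) / ln(0.000028008/0.0045089)
  = ln(0.000142538) / ln(0.00621171)
  = -8.855902 / -5.081319 ≈ 1.742835

1.743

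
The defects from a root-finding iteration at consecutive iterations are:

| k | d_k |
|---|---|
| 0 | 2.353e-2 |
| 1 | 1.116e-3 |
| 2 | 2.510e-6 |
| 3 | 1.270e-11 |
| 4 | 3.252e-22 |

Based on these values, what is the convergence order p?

Consecutive ratios: d_4/d_3 = 3.252e-22/1.270e-11 = 2.56063e-11, d_3/d_2 = 1.270e-11/2.510e-6 = 5.05976e-06.
p ≈ ln(2.56063e-11)/ln(5.05976e-06) = -24.3882/-12.1942 ≈ 2.00.
So the convergence is quadratic (order 2).

2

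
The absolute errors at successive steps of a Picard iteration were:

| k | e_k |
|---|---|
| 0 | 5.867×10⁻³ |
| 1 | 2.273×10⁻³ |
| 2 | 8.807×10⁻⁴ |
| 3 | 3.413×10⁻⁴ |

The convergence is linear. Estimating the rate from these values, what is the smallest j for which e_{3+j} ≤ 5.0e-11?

Rate ρ ≈ e_3/e_2 = 3.413×10⁻⁴/8.807×10⁻⁴ = 0.3875.
After j more steps, e_{3+j} ≈ 3.413×10⁻⁴·ρ^j; need ρ^j ≤ 5.0e-11/3.413×10⁻⁴ = 1.46499e-07.
j ≥ ln(1.46499e-07)/ln(0.3875) = -15.7362/-0.94804 = 16.599.
So 17 more iterations are needed.

17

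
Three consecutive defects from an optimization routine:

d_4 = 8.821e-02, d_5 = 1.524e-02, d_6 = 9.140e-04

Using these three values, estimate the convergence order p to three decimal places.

1.603

p ≈ ln(d_6/d_5) / ln(d_5/d_4)
  = ln(9.140e-04/1.524e-02) / ln(1.524e-02/8.821e-02)
  = ln(0.0599738) / ln(0.17277)
  = -2.813847 / -1.755794 ≈ 1.602607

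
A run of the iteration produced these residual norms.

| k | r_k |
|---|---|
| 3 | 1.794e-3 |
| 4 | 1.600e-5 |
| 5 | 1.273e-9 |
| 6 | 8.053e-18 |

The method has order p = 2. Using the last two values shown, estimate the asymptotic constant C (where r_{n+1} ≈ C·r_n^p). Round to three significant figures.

4.97

C ≈ r_6 / r_5^2
  = 8.053e-18 / (1.273e-9)^2
  = 8.053e-18 / 1.62053e-18 ≈ 4.9694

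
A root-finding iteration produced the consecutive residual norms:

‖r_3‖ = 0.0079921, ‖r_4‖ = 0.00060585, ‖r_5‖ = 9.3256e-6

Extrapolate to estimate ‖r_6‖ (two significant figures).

First estimate the order: p ≈ ln(‖r_5‖/‖r_4‖) / ln(‖r_4‖/‖r_3‖) = ln(9.3256e-6/0.00060585)/ln(0.00060585/0.0079921) = ln(0.0153926)/ln(0.0758061) ≈ 1.6180.
Then ‖r_6‖ ≈ ‖r_5‖·(‖r_5‖/‖r_4‖)^p = 9.3256e-6·(0.0153926)^1.6180 = 9.3256e-6·0.001167 ≈ 1.088e-08.

1.1e-8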